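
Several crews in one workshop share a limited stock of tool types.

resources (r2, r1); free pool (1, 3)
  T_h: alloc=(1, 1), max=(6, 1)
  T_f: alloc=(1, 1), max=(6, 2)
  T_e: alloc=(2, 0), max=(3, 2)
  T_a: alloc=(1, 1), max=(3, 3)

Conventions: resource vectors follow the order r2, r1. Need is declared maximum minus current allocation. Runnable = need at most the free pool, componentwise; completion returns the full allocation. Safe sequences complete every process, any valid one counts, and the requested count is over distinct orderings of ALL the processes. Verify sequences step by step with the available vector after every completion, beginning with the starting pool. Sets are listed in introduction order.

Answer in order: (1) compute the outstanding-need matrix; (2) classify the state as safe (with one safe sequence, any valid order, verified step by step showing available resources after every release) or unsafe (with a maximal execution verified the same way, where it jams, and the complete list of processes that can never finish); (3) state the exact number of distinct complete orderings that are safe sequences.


(1) Need matrix, components ordered r2, r1:
  T_h: (5, 0)
  T_f: (5, 1)
  T_e: (1, 2)
  T_a: (2, 2)
(2) UNSAFE.
Key observation: the wall is r2: completing T_e, T_a brings the pool only to (4, 4), and all the rest need more.
A maximal execution: T_e, T_a — then nothing else fits. Check, step by step:
  pool = (1, 3)
  T_e needs (1, 2) <= (1, 3) -> finishes; pool += (2, 0) = (3, 3)
  T_a needs (2, 2) <= (3, 3) -> finishes; pool += (1, 1) = (4, 4)
  T_h still needs (5, 0) but only (4, 4) is free — short on r2
  T_f still needs (5, 1) but only (4, 4) is free — short on r2
Processes that can never finish: T_h and T_f.
(3) Precisely 0 of the possible complete orderings are safe sequences.


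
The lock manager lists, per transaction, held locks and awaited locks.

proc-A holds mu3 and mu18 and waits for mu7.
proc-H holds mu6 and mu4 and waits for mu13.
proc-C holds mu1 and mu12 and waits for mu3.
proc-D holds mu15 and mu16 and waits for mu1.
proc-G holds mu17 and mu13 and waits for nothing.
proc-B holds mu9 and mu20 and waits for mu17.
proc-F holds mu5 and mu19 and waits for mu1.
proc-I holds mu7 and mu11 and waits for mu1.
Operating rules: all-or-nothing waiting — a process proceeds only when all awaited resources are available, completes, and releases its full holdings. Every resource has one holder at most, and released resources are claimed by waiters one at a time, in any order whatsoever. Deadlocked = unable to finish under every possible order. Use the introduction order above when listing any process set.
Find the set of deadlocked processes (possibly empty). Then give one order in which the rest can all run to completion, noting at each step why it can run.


Deadlocked: proc-A, proc-C, proc-D, proc-F and proc-I.
Key observation: the knot is the closed ring of waits proc-A -> proc-I -> proc-C -> proc-A; proc-D and proc-F wait into the deadlock from upstream.
One completion order for the rest: proc-G, proc-B, proc-H.
Walking it through:
  run proc-G (it waits on nothing); releases mu17 and mu13
  proc-B: everything it awaited (mu17) is free; runs, freeing mu9 and mu20
  proc-H: everything it awaited (mu13) is free; runs, freeing mu6 and mu4


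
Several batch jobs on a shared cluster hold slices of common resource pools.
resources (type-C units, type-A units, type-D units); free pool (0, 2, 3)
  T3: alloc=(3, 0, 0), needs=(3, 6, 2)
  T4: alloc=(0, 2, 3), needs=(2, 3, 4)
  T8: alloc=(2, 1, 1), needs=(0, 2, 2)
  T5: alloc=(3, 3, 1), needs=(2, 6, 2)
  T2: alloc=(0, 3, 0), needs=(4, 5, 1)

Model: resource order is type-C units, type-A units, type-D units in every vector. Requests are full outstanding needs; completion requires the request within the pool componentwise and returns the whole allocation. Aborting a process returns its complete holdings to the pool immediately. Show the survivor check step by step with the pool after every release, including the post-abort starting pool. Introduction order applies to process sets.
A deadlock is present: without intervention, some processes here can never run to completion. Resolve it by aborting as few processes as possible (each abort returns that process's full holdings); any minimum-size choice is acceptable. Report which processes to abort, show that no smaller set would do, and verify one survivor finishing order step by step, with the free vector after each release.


Minimum abort set: T3.
Key observation: T2 could never have finished before the abort; with (3, 0, 0) returned by T3, it fits at step 3.
Minimality: the empty abort set fails — the state is deadlocked as it stands.
Survivors finish in the order: T8, T4, T2, T5. Walking it through (pool after the aborts first):
  pool = (3, 2, 3)
  T8 needs (0, 2, 2) <= (3, 2, 3) -> finishes; pool += (2, 1, 1) = (5, 3, 4)
  T4 needs (2, 3, 4) <= (5, 3, 4) -> finishes; pool += (0, 2, 3) = (5, 5, 7)
  T2 needs (4, 5, 1) <= (5, 5, 7) -> finishes; pool += (0, 3, 0) = (5, 8, 7)
  T5 needs (2, 6, 2) <= (5, 8, 7) -> finishes; pool += (3, 3, 1) = (8, 11, 8)


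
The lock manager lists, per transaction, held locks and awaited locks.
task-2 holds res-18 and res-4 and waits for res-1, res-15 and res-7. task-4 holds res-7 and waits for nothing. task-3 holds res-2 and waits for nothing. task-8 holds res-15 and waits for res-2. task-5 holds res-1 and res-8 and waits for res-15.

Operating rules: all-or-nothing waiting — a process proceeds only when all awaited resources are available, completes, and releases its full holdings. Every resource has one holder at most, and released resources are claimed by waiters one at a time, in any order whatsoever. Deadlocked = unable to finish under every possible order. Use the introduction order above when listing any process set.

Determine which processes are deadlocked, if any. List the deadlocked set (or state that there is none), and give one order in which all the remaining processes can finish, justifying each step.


No process is deadlocked.
Key observation: the wait relation is loop-free; peeling off processes with no waits unwinds the whole state.
A valid finishing order for the others: task-3, task-4, task-8, task-5, task-2.
Step-by-step check:
  task-3 waits on nothing -> runs at once and releases res-2
  task-4 waits on nothing -> runs at once and releases res-7
  run task-8 (all its waits — res-2 — are resolved); releases res-15
  run task-5 (all its waits — res-15 — are resolved); releases res-1 and res-8
  run task-2 (all its waits — res-1, res-15 and res-7 — are resolved); releases res-18 and res-4


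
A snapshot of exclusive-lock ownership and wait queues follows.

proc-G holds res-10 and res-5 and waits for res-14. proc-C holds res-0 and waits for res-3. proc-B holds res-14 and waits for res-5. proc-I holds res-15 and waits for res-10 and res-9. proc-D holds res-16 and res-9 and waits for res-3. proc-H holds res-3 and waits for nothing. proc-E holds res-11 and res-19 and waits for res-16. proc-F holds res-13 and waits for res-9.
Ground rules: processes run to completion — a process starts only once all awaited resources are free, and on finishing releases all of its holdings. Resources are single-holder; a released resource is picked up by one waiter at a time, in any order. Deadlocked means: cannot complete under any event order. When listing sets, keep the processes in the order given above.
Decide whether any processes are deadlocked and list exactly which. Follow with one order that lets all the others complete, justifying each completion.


Deadlocked: proc-G, proc-B and proc-I.
Key observation: the waits loop around proc-G -> proc-B -> proc-G with no way out; proc-I waits into the deadlock from upstream.
One completion order for the rest: proc-H, proc-D, proc-E, proc-C, proc-F.
Walking it through:
  run proc-H (it waits on nothing); releases res-3
  run proc-D (all its waits — res-3 — are resolved); releases res-16 and res-9
  run proc-E (all its waits — res-16 — are resolved); releases res-11 and res-19
  run proc-C (all its waits — res-3 — are resolved); releases res-0
  run proc-F (all its waits — res-9 — are resolved); releases res-13


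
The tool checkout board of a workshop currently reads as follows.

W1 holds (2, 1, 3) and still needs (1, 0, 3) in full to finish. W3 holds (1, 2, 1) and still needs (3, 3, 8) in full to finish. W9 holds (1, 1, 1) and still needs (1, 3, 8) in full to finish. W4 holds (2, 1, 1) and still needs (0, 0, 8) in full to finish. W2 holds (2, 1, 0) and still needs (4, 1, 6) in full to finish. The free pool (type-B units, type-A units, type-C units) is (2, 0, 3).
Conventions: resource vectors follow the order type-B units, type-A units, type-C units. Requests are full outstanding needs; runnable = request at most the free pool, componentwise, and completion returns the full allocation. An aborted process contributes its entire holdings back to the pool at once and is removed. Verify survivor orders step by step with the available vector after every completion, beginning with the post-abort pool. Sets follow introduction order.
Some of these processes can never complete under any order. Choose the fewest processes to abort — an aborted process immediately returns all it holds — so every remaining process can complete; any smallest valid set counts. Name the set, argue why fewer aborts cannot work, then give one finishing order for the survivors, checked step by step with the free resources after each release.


Abort W9 and W4.
Key observation: W3 could never have finished before the abort; with (3, 2, 2) returned by W9 and W4, it fits at step 3.
Why nothing smaller works — every single abort fails: W1 alone leaves W3 blocked (short on type-A units and type-C units); W3 alone leaves W9 blocked (short on type-C units); W9 alone leaves W3 blocked (short on type-C units); W4 alone leaves W3 blocked (short on type-C units); W2 alone leaves W3 blocked (short on type-A units and type-C units).
The survivors complete as W1, W2, W3. Verifying each step (starting from the post-abort pool):
  pool = (5, 2, 5)
  W1 needs (1, 0, 3) <= (5, 2, 5) -> finishes; pool += (2, 1, 3) = (7, 3, 8)
  W2 needs (4, 1, 6) <= (7, 3, 8) -> finishes; pool += (2, 1, 0) = (9, 4, 8)
  W3 needs (3, 3, 8) <= (9, 4, 8) -> finishes; pool += (1, 2, 1) = (10, 6, 9)


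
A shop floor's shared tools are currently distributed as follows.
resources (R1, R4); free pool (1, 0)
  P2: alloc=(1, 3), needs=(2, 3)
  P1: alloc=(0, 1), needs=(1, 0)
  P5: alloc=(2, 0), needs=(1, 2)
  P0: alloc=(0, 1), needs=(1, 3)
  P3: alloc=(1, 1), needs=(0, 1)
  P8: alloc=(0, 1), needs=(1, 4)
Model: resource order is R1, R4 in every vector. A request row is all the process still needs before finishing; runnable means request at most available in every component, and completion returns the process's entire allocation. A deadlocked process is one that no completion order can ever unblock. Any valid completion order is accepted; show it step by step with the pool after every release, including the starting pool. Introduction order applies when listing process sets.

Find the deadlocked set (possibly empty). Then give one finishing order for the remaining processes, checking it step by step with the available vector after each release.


Deadlocked: P2, P0 and P8.
Key observation: even finishing P1, P3, P5 leaves just (4, 2) free — too little R4 for any of the remaining processes.
A valid finishing order for the others: P1, P3, P5. Check, step by step:
  pool = (1, 0)
  run P1 (needs (1, 0), free (1, 0)); after release of (0, 1) the pool is (1, 1)
  run P3 (needs (0, 1), free (1, 1)); after release of (1, 1) the pool is (2, 2)
  run P5 (needs (1, 2), free (2, 2)); after release of (2, 0) the pool is (4, 2)
The blocked processes can never fit:
  blocked: P2 wants (2, 3), pool (4, 2) — not enough R4
  blocked: P0 wants (1, 3), pool (4, 2) — not enough R4
  blocked: P8 wants (1, 4), pool (4, 2) — not enough R4


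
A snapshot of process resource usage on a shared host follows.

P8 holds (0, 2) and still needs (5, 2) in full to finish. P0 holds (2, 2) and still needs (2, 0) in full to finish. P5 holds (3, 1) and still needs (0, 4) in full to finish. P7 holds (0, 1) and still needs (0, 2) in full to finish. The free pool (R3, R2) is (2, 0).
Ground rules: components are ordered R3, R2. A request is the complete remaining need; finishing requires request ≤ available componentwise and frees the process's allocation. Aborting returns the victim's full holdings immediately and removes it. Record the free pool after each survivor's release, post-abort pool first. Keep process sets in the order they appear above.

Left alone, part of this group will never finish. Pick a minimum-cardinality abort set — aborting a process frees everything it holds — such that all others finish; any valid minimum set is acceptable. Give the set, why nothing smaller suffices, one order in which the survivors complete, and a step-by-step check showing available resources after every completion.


Minimum abort set: P5.
Key observation: aborting P5 returns (3, 1), and P8 — hopeless before — runs at step 2 with the returned capacity in the pool.
No smaller set exists: with zero aborts the deadlock remains.
Survivors finish in the order: P0, P8, P7. Step-by-step check (pool after the aborts first):
  pool = (5, 1)
  run P0 (needs (2, 0), free (5, 1)); after release of (2, 2) the pool is (7, 3)
  run P8 (needs (5, 2), free (7, 3)); after release of (0, 2) the pool is (7, 5)
  run P7 (needs (0, 2), free (7, 5)); after release of (0, 1) the pool is (7, 6)


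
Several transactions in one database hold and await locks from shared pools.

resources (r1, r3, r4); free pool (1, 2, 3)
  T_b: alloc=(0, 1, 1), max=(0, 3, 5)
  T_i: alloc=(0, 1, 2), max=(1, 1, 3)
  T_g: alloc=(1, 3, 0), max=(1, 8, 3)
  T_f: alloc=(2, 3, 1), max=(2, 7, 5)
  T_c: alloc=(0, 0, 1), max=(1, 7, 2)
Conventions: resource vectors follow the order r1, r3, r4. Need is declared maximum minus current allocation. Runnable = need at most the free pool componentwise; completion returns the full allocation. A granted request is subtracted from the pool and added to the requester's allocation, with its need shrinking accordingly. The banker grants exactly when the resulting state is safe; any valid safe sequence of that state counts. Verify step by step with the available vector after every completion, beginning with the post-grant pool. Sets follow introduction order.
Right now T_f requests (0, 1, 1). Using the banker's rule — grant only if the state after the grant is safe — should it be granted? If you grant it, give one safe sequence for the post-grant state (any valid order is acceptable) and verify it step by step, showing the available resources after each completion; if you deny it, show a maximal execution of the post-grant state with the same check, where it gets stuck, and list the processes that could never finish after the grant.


GRANT: granting preserves safety; a valid post-grant sequence is T_i, T_b, T_f, T_g, T_c.
Key observation: with (1, 1, 2) left after the transfer, T_i can run at once — the state stays safe.
Verifying the post-grant state step by step:
  pool = (1, 1, 2)
  run T_i (needs (1, 0, 1), free (1, 1, 2)); after release of (0, 1, 2) the pool is (1, 2, 4)
  run T_b (needs (0, 2, 4), free (1, 2, 4)); after release of (0, 1, 1) the pool is (1, 3, 5)
  run T_f (needs (0, 3, 3), free (1, 3, 5)); after release of (2, 4, 2) the pool is (3, 7, 7)
  run T_g (needs (0, 5, 3), free (3, 7, 7)); after release of (1, 3, 0) the pool is (4, 10, 7)
  run T_c (needs (1, 7, 1), free (4, 10, 7)); after release of (0, 0, 1) the pool is (4, 10, 8)


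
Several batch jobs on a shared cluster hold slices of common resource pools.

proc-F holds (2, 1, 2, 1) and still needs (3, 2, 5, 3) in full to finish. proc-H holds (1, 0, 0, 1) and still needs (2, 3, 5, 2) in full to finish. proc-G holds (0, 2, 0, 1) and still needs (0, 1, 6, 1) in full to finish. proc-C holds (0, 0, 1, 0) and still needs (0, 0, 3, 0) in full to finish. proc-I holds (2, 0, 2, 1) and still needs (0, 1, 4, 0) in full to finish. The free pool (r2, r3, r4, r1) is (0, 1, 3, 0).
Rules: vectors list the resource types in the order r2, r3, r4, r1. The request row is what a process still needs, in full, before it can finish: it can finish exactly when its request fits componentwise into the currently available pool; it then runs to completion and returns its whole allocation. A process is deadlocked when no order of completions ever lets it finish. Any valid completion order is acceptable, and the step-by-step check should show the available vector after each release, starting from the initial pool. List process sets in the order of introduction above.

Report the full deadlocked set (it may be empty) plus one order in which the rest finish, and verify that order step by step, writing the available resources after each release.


Nothing here is deadlocked.
Key observation: there is always a runnable process — proc-C first — so the state unwinds completely.
One completion order for the rest: proc-C, proc-I, proc-G, proc-H, proc-F. Verifying each step:
  pool = (0, 1, 3, 0)
  proc-C: need (0, 0, 3, 0) fits (0, 1, 3, 0); releases (0, 0, 1, 0), pool now (0, 1, 4, 0)
  proc-I: need (0, 1, 4, 0) fits (0, 1, 4, 0); releases (2, 0, 2, 1), pool now (2, 1, 6, 1)
  proc-G: need (0, 1, 6, 1) fits (2, 1, 6, 1); releases (0, 2, 0, 1), pool now (2, 3, 6, 2)
  proc-H: need (2, 3, 5, 2) fits (2, 3, 6, 2); releases (1, 0, 0, 1), pool now (3, 3, 6, 3)
  proc-F: need (3, 2, 5, 3) fits (3, 3, 6, 3); releases (2, 1, 2, 1), pool now (5, 4, 8, 4)


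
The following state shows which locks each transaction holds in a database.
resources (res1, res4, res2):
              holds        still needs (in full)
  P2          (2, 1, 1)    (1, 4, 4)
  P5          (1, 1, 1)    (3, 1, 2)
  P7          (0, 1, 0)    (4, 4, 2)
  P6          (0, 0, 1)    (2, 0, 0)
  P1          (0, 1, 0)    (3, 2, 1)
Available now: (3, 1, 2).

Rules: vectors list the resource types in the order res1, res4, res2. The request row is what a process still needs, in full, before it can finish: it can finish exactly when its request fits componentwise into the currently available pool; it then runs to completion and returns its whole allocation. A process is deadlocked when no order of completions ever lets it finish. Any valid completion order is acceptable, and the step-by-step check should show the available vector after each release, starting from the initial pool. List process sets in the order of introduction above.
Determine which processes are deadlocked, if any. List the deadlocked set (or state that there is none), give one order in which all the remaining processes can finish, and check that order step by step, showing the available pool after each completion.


Deadlocked: P2 and P7.
Key observation: after P5, P6, P1 complete, (4, 3, 4) is the best the pool ever gets, yet each leftover process wants more res4.
One completion order for the rest: P5, P6, P1. Walking it through:
  pool = (3, 1, 2)
  run P5 (needs (3, 1, 2), free (3, 1, 2)); after release of (1, 1, 1) the pool is (4, 2, 3)
  run P6 (needs (2, 0, 0), free (4, 2, 3)); after release of (0, 0, 1) the pool is (4, 2, 4)
  run P1 (needs (3, 2, 1), free (4, 2, 4)); after release of (0, 1, 0) the pool is (4, 3, 4)
The blocked processes can never fit:
  P2 still needs (1, 4, 4) but only (4, 3, 4) is free — short on res4
  P7 still needs (4, 4, 2) but only (4, 3, 4) is free — short on res4


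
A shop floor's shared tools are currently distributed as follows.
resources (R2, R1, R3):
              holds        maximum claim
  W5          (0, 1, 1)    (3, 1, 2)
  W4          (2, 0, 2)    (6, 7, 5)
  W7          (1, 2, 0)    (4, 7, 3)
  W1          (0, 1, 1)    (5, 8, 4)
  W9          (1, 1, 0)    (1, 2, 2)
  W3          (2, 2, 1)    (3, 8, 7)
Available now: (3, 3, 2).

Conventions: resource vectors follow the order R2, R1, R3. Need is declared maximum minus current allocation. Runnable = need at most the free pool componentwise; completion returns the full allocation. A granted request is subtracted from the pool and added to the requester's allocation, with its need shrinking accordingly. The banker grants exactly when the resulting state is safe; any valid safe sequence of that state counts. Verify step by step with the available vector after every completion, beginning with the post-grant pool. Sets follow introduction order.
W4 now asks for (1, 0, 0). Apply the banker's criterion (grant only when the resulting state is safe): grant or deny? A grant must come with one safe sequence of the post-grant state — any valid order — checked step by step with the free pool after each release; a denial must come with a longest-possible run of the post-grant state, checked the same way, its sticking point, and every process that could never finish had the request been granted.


GRANT. The post-grant state is safe; one safe sequence: W9, W5, W7, W4, W1, W3.
Key observation: with (2, 3, 2) left after the transfer, W9 can run at once — the state stays safe.
Check on the post-grant state, step by step:
  pool = (2, 3, 2)
  W9 needs (0, 1, 2) <= (2, 3, 2) -> finishes; pool += (1, 1, 0) = (3, 4, 2)
  W5 needs (3, 0, 1) <= (3, 4, 2) -> finishes; pool += (0, 1, 1) = (3, 5, 3)
  W7 needs (3, 5, 3) <= (3, 5, 3) -> finishes; pool += (1, 2, 0) = (4, 7, 3)
  W4 needs (3, 7, 3) <= (4, 7, 3) -> finishes; pool += (3, 0, 2) = (7, 7, 5)
  W1 needs (5, 7, 3) <= (7, 7, 5) -> finishes; pool += (0, 1, 1) = (7, 8, 6)
  W3 needs (1, 6, 6) <= (7, 8, 6) -> finishes; pool += (2, 2, 1) = (9, 10, 7)


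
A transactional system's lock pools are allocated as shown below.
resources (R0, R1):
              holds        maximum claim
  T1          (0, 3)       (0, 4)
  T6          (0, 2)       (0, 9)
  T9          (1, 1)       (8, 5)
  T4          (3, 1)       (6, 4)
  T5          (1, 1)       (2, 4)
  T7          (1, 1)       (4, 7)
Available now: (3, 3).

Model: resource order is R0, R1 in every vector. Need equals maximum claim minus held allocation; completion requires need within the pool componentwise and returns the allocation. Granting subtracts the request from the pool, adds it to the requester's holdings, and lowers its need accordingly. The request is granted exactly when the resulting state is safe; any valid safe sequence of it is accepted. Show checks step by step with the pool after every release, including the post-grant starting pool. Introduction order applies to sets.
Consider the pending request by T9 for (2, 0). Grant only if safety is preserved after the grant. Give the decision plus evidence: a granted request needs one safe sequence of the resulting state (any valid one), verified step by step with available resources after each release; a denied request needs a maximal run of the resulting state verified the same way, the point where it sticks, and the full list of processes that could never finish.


DENY: after the grant no complete ordering would exist.
Key observation: the wall is R0: completing T5, T1, T6 brings the pool only to (2, 9), and all the rest need more.
Pretend the grant happened; the run T5, T1, T6 goes as far as possible. Check, step by step:
  pool = (1, 3)
  run T5 (needs (1, 3), free (1, 3)); after release of (1, 1) the pool is (2, 4)
  run T1 (needs (0, 1), free (2, 4)); after release of (0, 3) the pool is (2, 7)
  run T6 (needs (0, 7), free (2, 7)); after release of (0, 2) the pool is (2, 9)
  blocked: T9 wants (5, 4), pool (2, 9) — not enough R0
  blocked: T4 wants (3, 3), pool (2, 9) — not enough R0
  blocked: T7 wants (3, 6), pool (2, 9) — not enough R0
Processes that could never finish after the grant: T9, T4 and T7.


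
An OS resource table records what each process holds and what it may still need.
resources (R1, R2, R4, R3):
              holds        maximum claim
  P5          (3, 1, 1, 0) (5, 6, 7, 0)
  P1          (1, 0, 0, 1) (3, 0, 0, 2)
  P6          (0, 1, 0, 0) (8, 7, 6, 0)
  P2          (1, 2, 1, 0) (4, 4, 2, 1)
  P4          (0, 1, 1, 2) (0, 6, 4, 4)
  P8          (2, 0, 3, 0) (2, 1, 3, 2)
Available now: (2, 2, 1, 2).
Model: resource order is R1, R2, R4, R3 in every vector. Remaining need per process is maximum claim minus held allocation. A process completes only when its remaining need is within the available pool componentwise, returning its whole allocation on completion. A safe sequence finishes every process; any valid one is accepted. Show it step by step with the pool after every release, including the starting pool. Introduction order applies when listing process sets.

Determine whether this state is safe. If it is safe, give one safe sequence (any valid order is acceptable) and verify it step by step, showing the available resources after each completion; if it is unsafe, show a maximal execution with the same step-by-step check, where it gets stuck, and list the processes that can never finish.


The state is UNSAFE.
Key observation: R2 is the bottleneck — with P1, P2, P8 done the pool holds (6, 4, 5, 3), short of every remaining need.
The run P1, P2, P8 cannot be extended any further. Check, step by step:
  pool = (2, 2, 1, 2)
  run P1 (needs (2, 0, 0, 1), free (2, 2, 1, 2)); after release of (1, 0, 0, 1) the pool is (3, 2, 1, 3)
  run P2 (needs (3, 2, 1, 1), free (3, 2, 1, 3)); after release of (1, 2, 1, 0) the pool is (4, 4, 2, 3)
  run P8 (needs (0, 1, 0, 2), free (4, 4, 2, 3)); after release of (2, 0, 3, 0) the pool is (6, 4, 5, 3)
  P5 cannot run: need (2, 5, 6, 0) vs free (6, 4, 5, 3) (insufficient R2 and R4)
  P6 cannot run: need (8, 6, 6, 0) vs free (6, 4, 5, 3) (insufficient R1, R2 and R4)
  P4 cannot run: need (0, 5, 3, 2) vs free (6, 4, 5, 3) (insufficient R2)
Processes that can never finish: P5, P6 and P4.


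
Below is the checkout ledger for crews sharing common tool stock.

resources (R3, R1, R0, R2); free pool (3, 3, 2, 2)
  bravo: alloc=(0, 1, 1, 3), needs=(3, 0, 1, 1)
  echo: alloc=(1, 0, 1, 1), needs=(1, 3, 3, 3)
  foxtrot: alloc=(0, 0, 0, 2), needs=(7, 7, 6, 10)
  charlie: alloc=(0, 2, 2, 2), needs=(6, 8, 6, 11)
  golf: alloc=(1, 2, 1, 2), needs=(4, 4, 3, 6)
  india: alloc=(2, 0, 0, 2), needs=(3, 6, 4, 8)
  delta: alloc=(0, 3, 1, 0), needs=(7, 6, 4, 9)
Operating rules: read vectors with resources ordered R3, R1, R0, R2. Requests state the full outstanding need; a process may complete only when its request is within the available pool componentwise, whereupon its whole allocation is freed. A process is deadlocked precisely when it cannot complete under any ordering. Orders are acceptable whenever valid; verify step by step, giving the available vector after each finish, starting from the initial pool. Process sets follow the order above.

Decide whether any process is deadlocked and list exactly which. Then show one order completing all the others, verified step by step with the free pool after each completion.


Nothing here is deadlocked.
Key observation: the pool covers bravo at once, and every later process fits after earlier releases.
The rest can finish in the order bravo, echo, golf, india, delta, foxtrot, charlie. Step-by-step check:
  pool = (3, 3, 2, 2)
  bravo: need (3, 0, 1, 1) fits (3, 3, 2, 2); releases (0, 1, 1, 3), pool now (3, 4, 3, 5)
  echo: need (1, 3, 3, 3) fits (3, 4, 3, 5); releases (1, 0, 1, 1), pool now (4, 4, 4, 6)
  golf: need (4, 4, 3, 6) fits (4, 4, 4, 6); releases (1, 2, 1, 2), pool now (5, 6, 5, 8)
  india: need (3, 6, 4, 8) fits (5, 6, 5, 8); releases (2, 0, 0, 2), pool now (7, 6, 5, 10)
  delta: need (7, 6, 4, 9) fits (7, 6, 5, 10); releases (0, 3, 1, 0), pool now (7, 9, 6, 10)
  foxtrot: need (7, 7, 6, 10) fits (7, 9, 6, 10); releases (0, 0, 0, 2), pool now (7, 9, 6, 12)
  charlie: need (6, 8, 6, 11) fits (7, 9, 6, 12); releases (0, 2, 2, 2), pool now (7, 11, 8, 14)


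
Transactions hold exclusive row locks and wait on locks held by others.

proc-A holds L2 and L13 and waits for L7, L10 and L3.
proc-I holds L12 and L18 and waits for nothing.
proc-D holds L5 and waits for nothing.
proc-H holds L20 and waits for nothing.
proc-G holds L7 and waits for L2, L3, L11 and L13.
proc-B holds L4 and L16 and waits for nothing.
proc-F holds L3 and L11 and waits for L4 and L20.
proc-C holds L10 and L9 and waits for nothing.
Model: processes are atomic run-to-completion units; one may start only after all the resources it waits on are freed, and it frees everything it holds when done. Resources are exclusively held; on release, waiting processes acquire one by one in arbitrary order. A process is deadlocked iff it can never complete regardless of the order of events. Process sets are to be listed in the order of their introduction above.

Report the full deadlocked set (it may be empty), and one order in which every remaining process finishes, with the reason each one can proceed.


Deadlocked: proc-A and proc-G.
Key observation: proc-A -> proc-G -> proc-A is a circular wait — nothing in it can go first; no other process is dragged down with it.
The rest can finish in the order proc-I, proc-D, proc-C, proc-B, proc-H, proc-F.
Walking it through:
  run proc-I (it waits on nothing); releases L12 and L18
  run proc-D (it waits on nothing); releases L5
  run proc-C (it waits on nothing); releases L10 and L9
  run proc-B (it waits on nothing); releases L4 and L16
  run proc-H (it waits on nothing); releases L20
  run proc-F (all its waits — L4 and L20 — are resolved); releases L3 and L11


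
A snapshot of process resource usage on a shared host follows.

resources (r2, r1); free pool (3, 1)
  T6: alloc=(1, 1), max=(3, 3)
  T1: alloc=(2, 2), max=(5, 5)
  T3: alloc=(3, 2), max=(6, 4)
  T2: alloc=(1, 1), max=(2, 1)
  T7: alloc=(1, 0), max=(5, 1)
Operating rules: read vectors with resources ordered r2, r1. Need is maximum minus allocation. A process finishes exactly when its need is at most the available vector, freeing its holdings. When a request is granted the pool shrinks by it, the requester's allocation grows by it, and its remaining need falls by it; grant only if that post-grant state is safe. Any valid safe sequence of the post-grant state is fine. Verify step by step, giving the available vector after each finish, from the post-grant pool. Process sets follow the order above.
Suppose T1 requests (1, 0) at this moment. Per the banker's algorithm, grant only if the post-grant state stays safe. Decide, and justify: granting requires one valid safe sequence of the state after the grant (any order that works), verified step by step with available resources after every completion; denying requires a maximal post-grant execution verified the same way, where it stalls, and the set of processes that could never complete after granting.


GRANT — the state after the grant stays safe, e.g. via T2, T6, T3, T1, T7.
Key observation: after the grant the pool drops to (2, 1), which still lets T2 finish first and unwind the rest.
Check on the post-grant state, step by step:
  pool = (2, 1)
  T2 needs (1, 0) <= (2, 1) -> finishes; pool += (1, 1) = (3, 2)
  T6 needs (2, 2) <= (3, 2) -> finishes; pool += (1, 1) = (4, 3)
  T3 needs (3, 2) <= (4, 3) -> finishes; pool += (3, 2) = (7, 5)
  T1 needs (2, 3) <= (7, 5) -> finishes; pool += (3, 2) = (10, 7)
  T7 needs (4, 1) <= (10, 7) -> finishes; pool += (1, 0) = (11, 7)


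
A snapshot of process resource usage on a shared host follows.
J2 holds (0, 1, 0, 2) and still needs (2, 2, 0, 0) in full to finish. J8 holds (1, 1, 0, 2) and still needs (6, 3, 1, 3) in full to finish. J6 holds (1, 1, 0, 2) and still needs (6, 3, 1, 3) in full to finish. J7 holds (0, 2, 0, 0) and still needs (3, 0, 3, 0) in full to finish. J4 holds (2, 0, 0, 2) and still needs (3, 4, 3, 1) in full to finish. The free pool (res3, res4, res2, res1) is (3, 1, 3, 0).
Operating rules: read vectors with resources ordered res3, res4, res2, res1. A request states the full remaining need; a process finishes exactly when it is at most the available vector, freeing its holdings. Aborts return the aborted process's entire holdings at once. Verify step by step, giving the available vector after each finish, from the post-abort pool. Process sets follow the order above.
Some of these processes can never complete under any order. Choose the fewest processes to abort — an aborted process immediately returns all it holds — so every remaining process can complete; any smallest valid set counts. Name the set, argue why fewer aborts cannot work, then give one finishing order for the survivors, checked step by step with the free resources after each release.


Minimum abort set: J6.
Key observation: aborting J6 returns (1, 1, 0, 2), and J8 — hopeless before — runs at step 3 with the returned capacity in the pool.
Why nothing smaller works: aborting no one leaves the state deadlocked as given.
Survivors finish in the order: J7, J4, J8, J2. Check, step by step (pool after the aborts first):
  pool = (4, 2, 3, 2)
  J7: need (3, 0, 3, 0) fits (4, 2, 3, 2); releases (0, 2, 0, 0), pool now (4, 4, 3, 2)
  J4: need (3, 4, 3, 1) fits (4, 4, 3, 2); releases (2, 0, 0, 2), pool now (6, 4, 3, 4)
  J8: need (6, 3, 1, 3) fits (6, 4, 3, 4); releases (1, 1, 0, 2), pool now (7, 5, 3, 6)
  J2: need (2, 2, 0, 0) fits (7, 5, 3, 6); releases (0, 1, 0, 2), pool now (7, 6, 3, 8)


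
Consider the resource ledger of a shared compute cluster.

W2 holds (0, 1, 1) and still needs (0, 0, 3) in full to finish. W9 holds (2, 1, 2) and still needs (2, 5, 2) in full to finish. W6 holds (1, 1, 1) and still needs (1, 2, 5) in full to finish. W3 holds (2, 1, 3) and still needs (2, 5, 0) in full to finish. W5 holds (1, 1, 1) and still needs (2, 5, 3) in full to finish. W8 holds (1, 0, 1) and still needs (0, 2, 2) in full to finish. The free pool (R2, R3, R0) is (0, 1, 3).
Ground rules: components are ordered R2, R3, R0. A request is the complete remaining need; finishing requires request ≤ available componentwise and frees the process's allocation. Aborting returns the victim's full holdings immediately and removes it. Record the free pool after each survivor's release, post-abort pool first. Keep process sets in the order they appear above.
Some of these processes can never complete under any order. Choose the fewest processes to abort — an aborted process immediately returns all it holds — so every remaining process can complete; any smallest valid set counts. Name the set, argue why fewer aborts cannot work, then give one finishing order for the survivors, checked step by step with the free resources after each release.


The answer: abort W3 and W5.
Key observation: the returned (3, 2, 4) from W3 and W5 is what brings W9 — unrunnable before, under any order — into play at step 4.
No one abort is enough; case by case: W2 alone leaves W9 blocked (short on R3); W9 alone leaves W3 blocked (short on R3); W6 alone leaves W9 blocked (short on R3); W3 alone leaves W9 blocked (short on R3); W5 alone leaves W9 blocked (short on R3); W8 alone leaves W9 blocked (short on R3).
The survivors complete as W6, W8, W2, W9. Check, step by step (starting from the post-abort pool):
  pool = (3, 3, 7)
  run W6 (needs (1, 2, 5), free (3, 3, 7)); after release of (1, 1, 1) the pool is (4, 4, 8)
  run W8 (needs (0, 2, 2), free (4, 4, 8)); after release of (1, 0, 1) the pool is (5, 4, 9)
  run W2 (needs (0, 0, 3), free (5, 4, 9)); after release of (0, 1, 1) the pool is (5, 5, 10)
  run W9 (needs (2, 5, 2), free (5, 5, 10)); after release of (2, 1, 2) the pool is (7, 6, 12)


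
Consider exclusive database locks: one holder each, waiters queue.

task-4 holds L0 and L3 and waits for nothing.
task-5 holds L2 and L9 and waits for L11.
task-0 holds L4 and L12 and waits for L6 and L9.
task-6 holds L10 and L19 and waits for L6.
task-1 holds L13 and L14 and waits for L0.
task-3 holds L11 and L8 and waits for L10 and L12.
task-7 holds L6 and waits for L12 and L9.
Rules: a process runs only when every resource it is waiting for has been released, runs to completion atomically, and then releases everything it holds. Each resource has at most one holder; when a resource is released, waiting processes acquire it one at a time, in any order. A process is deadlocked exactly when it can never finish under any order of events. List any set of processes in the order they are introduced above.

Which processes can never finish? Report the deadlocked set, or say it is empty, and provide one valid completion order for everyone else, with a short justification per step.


The deadlocked set is task-5, task-0, task-6, task-3 and task-7.
Key observation: nobody on the ring task-5 -> task-3 -> task-0 -> task-5 can start until another member finishes, which never happens; task-6 and task-7 are caught in further circular waits.
The rest can finish in the order task-4, task-1.
Walking it through:
  task-4: no waits; runs immediately, freeing L0 and L3
  task-1 waits on L0 — all released -> runs and releases L13 and L14


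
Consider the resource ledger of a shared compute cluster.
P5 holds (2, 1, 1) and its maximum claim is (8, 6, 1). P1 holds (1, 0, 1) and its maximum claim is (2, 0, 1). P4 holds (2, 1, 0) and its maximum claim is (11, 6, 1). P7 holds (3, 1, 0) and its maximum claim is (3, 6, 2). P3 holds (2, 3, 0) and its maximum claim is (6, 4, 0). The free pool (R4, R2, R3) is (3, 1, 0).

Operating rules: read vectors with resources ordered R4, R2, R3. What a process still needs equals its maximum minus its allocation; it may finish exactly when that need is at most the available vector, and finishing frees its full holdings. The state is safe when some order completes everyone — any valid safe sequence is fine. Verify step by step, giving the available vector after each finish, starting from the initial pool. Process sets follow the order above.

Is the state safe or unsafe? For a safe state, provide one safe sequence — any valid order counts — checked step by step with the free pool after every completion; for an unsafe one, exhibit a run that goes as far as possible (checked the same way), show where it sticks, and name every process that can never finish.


The state is UNSAFE.
Key observation: P1, P3 can finish, but then (6, 4, 1) is all there is, and the blocked group's R2 demands exceed it.
Going as far as possible: P1, P3; after that, nothing fits. Step-by-step check:
  pool = (3, 1, 0)
  P1 needs (1, 0, 0) <= (3, 1, 0) -> finishes; pool += (1, 0, 1) = (4, 1, 1)
  P3 needs (4, 1, 0) <= (4, 1, 1) -> finishes; pool += (2, 3, 0) = (6, 4, 1)
  P5 cannot run: need (6, 5, 0) vs free (6, 4, 1) (insufficient R2)
  P4 cannot run: need (9, 5, 1) vs free (6, 4, 1) (insufficient R4 and R2)
  P7 cannot run: need (0, 5, 2) vs free (6, 4, 1) (insufficient R2 and R3)
Permanently blocked: P5, P4 and P7.


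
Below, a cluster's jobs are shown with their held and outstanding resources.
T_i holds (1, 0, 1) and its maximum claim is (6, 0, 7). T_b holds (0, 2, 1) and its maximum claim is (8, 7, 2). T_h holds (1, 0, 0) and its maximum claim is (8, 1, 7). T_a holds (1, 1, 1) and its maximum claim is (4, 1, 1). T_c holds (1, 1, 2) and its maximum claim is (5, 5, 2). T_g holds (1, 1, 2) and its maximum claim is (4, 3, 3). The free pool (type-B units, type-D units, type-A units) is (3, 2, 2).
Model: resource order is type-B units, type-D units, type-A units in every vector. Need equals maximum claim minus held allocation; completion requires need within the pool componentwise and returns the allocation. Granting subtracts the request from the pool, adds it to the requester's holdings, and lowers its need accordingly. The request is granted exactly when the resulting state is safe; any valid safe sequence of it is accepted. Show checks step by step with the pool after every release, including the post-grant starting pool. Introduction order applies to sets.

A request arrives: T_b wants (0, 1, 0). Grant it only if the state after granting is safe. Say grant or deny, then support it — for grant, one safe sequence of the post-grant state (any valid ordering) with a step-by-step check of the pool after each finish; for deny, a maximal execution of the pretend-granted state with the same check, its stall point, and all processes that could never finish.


DENY: after the grant no complete ordering would exist.
Key observation: after T_a, T_g the pool peaks at (5, 3, 5), and each blocked process is short somewhere: T_i on type-A units; T_b on type-B units, type-D units; T_h on type-B units, type-A units; T_c on type-D units.
On the post-grant state, T_a, T_g is a maximal run — nothing extends it. Step-by-step check:
  pool = (3, 1, 2)
  T_a needs (3, 0, 0) <= (3, 1, 2) -> finishes; pool += (1, 1, 1) = (4, 2, 3)
  T_g needs (3, 2, 1) <= (4, 2, 3) -> finishes; pool += (1, 1, 2) = (5, 3, 5)
  T_i cannot run: need (5, 0, 6) vs free (5, 3, 5) (insufficient type-A units)
  T_b cannot run: need (8, 4, 1) vs free (5, 3, 5) (insufficient type-B units and type-D units)
  T_h cannot run: need (7, 1, 7) vs free (5, 3, 5) (insufficient type-B units and type-A units)
  T_c cannot run: need (4, 4, 0) vs free (5, 3, 5) (insufficient type-D units)
Had the request been granted, T_i, T_b, T_h and T_c could never finish.
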